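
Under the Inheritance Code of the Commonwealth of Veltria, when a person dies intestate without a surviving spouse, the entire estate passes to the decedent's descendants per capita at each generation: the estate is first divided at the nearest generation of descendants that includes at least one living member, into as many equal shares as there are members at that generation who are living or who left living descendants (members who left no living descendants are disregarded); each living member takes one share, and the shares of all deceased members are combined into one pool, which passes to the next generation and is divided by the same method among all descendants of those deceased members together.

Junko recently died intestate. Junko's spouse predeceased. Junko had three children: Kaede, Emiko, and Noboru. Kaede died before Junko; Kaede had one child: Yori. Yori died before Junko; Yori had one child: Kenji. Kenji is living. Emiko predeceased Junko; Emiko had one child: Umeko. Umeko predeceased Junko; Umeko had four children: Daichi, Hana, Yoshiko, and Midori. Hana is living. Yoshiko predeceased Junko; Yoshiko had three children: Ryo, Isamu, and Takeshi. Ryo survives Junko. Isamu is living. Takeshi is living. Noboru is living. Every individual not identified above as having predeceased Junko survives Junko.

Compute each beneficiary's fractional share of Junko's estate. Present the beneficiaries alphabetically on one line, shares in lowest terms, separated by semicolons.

There is no surviving spouse, so the entire estate passes to Junko's descendants per capita at each generation.
At generation 1 (Kaede, Emiko, Noboru) there are 3 shares of (1)/3 = 1/3 each.
Living: Noboru — each takes 1/3.
Deceased: Kaede and Emiko. Their combined 2/3 is pooled and carried to generation 2.
At generation 2 (Yori, Umeko) there are 2 shares of (2/3)/2 = 1/3 each.
Deceased: Yori and Umeko. Their combined 2/3 is pooled and carried to generation 3.
At generation 3 (Kenji, Daichi, Hana, Yoshiko, Midori) there are 5 shares of (2/3)/5 = 2/15 each.
Living: Kenji, Daichi, Hana, and Midori — each takes 2/15.
Deceased: Yoshiko. That 2/15 share is carried to generation 4.
At generation 4 (Ryo, Isamu, Takeshi) there are 3 shares of (2/15)/3 = 2/45 each.
Living: Ryo, Isamu, and Takeshi — each takes 2/45.

Daichi 2/15; Hana 2/15; Isamu 2/45; Kenji 2/15; Midori 2/15; Noboru 1/3; Ryo 2/45; Takeshi 2/45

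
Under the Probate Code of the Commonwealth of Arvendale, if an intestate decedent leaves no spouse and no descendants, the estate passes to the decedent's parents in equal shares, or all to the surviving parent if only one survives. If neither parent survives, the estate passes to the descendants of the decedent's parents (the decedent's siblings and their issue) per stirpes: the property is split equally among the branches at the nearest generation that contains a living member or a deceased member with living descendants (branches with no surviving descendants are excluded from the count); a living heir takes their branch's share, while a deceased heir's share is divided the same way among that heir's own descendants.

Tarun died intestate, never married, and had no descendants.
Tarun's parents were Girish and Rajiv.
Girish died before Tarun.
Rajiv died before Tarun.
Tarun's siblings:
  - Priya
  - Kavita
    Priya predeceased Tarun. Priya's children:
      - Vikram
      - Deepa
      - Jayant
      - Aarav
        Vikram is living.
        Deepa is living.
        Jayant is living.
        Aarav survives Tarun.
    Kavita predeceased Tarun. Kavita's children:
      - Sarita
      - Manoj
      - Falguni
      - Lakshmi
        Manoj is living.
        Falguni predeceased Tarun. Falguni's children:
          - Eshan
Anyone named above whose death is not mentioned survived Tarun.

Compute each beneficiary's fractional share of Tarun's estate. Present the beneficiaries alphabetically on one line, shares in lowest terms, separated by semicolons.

Neither parent survives and there are no descendants, so the estate passes to Tarun's siblings and their issue per stirpes.
The estate is divided into 2 equal shares of 1/2 among Priya, Kavita.
Priya predeceased; the 1/2 allotted to Priya's branch passes to Priya's issue by representation.
The 1/2 is divided into 4 equal shares of 1/8 among Vikram, Deepa, Jayant, Aarav.
Vikram is living and takes 1/8.
Deepa is living and takes 1/8.
Jayant is living and takes 1/8.
Aarav is living and takes 1/8.
Kavita predeceased; the 1/2 allotted to Kavita's branch passes to Kavita's issue by representation.
The 1/2 is divided into 4 equal shares of 1/8 among Sarita, Manoj, Falguni, Lakshmi.
Sarita is living and takes 1/8.
Manoj is living and takes 1/8.
Falguni predeceased; the 1/8 allotted to Falguni's branch passes to Falguni's issue by representation.
Eshan is the sole taker at this level and receives the full 1/8.
Lakshmi is living and takes 1/8.

Aarav 1/8; Deepa 1/8; Eshan 1/8; Jayant 1/8; Lakshmi 1/8; Manoj 1/8; Sarita 1/8; Vikram 1/8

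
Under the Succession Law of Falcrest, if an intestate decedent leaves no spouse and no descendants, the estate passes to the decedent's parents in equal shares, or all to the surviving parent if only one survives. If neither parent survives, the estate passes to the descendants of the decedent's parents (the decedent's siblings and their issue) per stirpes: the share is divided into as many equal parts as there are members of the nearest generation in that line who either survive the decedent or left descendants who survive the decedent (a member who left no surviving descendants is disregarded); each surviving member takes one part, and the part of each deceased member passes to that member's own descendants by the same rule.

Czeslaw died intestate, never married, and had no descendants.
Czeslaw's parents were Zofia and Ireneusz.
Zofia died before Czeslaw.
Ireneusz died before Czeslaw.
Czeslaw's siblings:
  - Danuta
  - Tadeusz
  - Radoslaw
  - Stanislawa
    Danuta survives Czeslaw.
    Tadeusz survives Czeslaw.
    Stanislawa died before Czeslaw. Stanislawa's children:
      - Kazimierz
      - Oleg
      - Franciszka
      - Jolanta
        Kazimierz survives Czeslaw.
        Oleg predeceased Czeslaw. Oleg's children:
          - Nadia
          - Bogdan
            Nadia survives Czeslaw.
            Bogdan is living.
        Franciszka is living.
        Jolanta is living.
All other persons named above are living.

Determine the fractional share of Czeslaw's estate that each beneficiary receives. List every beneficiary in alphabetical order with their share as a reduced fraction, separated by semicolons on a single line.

Bogdan 1/32; Danuta 1/4; Franciszka 1/16; Jolanta 1/16; Kazimierz 1/16; Nadia 1/32; Radoslaw 1/4; Tadeusz 1/4

Neither parent survives and there are no descendants, so the estate passes to Czeslaw's siblings and their issue per stirpes.
The estate is divided into 4 equal shares of 1/4 among Danuta, Tadeusz, Radoslaw, Stanislawa.
Danuta is living and takes 1/4.
Tadeusz is living and takes 1/4.
Radoslaw is living and takes 1/4.
Stanislawa predeceased; the 1/4 allotted to Stanislawa's branch passes to Stanislawa's issue by representation.
The 1/4 is divided into 4 equal shares of 1/16 among Kazimierz, Oleg, Franciszka, Jolanta.
Kazimierz is living and takes 1/16.
Oleg predeceased; the 1/16 allotted to Oleg's branch passes to Oleg's issue by representation.
The 1/16 is divided into 2 equal shares of 1/32 among Nadia, Bogdan.
Nadia is living and takes 1/32.
Bogdan is living and takes 1/32.
Franciszka is living and takes 1/16.
Jolanta is living and takes 1/16.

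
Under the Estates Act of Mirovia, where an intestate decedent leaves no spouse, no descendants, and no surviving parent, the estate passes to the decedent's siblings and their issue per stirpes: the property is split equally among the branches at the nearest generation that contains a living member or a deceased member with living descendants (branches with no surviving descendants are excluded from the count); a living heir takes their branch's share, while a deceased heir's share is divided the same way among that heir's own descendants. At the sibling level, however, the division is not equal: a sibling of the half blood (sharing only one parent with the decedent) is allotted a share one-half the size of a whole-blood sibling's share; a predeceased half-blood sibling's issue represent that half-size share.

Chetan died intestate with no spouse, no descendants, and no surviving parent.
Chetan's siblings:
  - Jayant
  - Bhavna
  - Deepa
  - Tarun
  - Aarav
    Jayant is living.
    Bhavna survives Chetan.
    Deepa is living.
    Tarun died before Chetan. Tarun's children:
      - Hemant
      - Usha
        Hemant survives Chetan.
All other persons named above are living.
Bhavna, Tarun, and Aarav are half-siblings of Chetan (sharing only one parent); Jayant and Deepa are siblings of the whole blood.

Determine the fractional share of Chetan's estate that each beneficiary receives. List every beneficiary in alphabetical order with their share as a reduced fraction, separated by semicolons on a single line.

No spouse, descendants, or parent survives, so the estate passes to Chetan's siblings per stirpes.
Half-blood siblings count for one-half the weight of whole-blood siblings at the initial division.
Dividing 1 in proportion to weights (total weight 7/2): Jayant (weight 1) → 2/7; Bhavna (weight 1/2) → 1/7; Deepa (weight 1) → 2/7; Tarun (weight 1/2) → 1/7; Aarav (weight 1/2) → 1/7.
Jayant is living and takes 2/7.
Bhavna is living and takes 1/7.
Deepa is living and takes 2/7.
Tarun predeceased; the 1/7 allotted to Tarun's branch passes to Tarun's issue by representation.
The 1/7 is divided into 2 equal shares of 1/14 among Hemant, Usha.
Hemant is living and takes 1/14.
Usha is living and takes 1/14.
Aarav is living and takes 1/7.

Aarav 1/7; Bhavna 1/7; Deepa 2/7; Hemant 1/14; Jayant 2/7; Usha 1/14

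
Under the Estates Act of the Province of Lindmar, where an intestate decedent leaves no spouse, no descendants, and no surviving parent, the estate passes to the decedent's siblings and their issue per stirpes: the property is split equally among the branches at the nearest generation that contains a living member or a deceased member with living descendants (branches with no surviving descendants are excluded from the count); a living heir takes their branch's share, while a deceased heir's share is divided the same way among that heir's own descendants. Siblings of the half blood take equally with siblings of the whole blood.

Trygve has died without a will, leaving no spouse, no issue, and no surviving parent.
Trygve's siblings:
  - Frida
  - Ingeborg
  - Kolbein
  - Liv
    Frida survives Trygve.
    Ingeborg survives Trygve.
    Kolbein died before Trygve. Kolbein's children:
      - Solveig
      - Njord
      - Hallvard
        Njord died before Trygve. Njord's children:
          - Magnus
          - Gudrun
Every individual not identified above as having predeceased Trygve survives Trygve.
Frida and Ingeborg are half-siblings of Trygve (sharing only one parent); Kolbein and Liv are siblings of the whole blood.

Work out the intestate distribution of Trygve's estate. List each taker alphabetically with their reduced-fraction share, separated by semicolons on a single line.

Frida 1/4; Gudrun 1/24; Hallvard 1/12; Ingeborg 1/4; Liv 1/4; Magnus 1/24; Solveig 1/12

No spouse, descendants, or parent survives, so the estate passes to Trygve's siblings per stirpes.
Half-blood and whole-blood siblings take equally under the stated rule.
The estate is divided into 4 equal shares of 1/4 among Frida, Ingeborg, Kolbein, Liv.
Frida is living and takes 1/4.
Ingeborg is living and takes 1/4.
Kolbein predeceased; the 1/4 allotted to Kolbein's branch passes to Kolbein's issue by representation.
The 1/4 is divided into 3 equal shares of 1/12 among Solveig, Njord, Hallvard.
Solveig is living and takes 1/12.
Njord predeceased; the 1/12 allotted to Njord's branch passes to Njord's issue by representation.
The 1/12 is divided into 2 equal shares of 1/24 among Magnus, Gudrun.
Magnus is living and takes 1/24.
Gudrun is living and takes 1/24.
Hallvard is living and takes 1/12.
Liv is living and takes 1/4.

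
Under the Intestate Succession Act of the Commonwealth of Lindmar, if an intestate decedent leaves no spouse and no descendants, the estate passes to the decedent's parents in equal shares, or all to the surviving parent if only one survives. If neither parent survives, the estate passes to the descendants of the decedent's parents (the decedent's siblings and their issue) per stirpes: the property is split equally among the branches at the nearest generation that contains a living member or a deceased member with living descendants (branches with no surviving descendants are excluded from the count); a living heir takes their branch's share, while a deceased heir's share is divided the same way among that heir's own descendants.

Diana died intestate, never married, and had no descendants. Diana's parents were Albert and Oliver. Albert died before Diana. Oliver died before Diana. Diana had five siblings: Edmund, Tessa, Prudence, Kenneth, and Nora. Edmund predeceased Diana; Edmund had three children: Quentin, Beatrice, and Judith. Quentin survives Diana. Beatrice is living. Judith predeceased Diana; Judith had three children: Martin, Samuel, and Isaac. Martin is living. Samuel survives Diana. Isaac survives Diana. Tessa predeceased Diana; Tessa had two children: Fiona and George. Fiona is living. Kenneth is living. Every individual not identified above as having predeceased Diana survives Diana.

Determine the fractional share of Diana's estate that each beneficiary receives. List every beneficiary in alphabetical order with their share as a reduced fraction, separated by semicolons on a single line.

Beatrice 1/15; Fiona 1/10; George 1/10; Isaac 1/45; Kenneth 1/5; Martin 1/45; Nora 1/5; Prudence 1/5; Quentin 1/15; Samuel 1/45

Neither parent survives and there are no descendants, so the estate passes to Diana's siblings and their issue per stirpes.
The estate is divided into 5 equal shares of 1/5 among Edmund, Tessa, Prudence, Kenneth, Nora.
Edmund predeceased; the 1/5 allotted to Edmund's branch passes to Edmund's issue by representation.
The 1/5 is divided into 3 equal shares of 1/15 among Quentin, Beatrice, Judith.
Quentin is living and takes 1/15.
Beatrice is living and takes 1/15.
Judith predeceased; the 1/15 allotted to Judith's branch passes to Judith's issue by representation.
The 1/15 is divided into 3 equal shares of 1/45 among Martin, Samuel, Isaac.
Martin is living and takes 1/45.
Samuel is living and takes 1/45.
Isaac is living and takes 1/45.
Tessa predeceased; the 1/5 allotted to Tessa's branch passes to Tessa's issue by representation.
The 1/5 is divided into 2 equal shares of 1/10 among Fiona, George.
Fiona is living and takes 1/10.
George is living and takes 1/10.
Prudence is living and takes 1/5.
Kenneth is living and takes 1/5.
Nora is living and takes 1/5.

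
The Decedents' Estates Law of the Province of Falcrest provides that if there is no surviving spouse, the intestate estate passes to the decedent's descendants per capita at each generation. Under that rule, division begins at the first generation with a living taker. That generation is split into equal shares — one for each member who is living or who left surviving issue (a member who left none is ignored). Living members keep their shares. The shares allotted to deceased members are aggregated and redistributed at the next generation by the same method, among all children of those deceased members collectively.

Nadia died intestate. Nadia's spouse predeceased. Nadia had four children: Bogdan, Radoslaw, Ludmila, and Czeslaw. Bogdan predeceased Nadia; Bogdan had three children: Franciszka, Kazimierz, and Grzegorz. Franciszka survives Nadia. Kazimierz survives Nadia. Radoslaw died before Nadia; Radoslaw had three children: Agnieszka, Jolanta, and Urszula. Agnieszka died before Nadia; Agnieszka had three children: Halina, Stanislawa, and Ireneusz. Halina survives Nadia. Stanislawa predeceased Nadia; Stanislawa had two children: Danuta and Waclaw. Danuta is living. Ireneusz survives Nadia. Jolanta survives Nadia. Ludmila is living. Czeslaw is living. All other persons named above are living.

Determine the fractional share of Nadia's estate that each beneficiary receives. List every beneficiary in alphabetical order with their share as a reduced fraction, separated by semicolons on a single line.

Czeslaw 1/4; Danuta 1/72; Franciszka 1/12; Grzegorz 1/12; Halina 1/36; Ireneusz 1/36; Jolanta 1/12; Kazimierz 1/12; Ludmila 1/4; Urszula 1/12; Waclaw 1/72

There is no surviving spouse, so the entire estate passes to Nadia's descendants per capita at each generation.
At generation 1 (Bogdan, Radoslaw, Ludmila, Czeslaw) there are 4 shares of (1)/4 = 1/4 each.
Living: Ludmila and Czeslaw — each takes 1/4.
Deceased: Bogdan and Radoslaw. Their combined 1/2 is pooled and carried to generation 2.
At generation 2 (Franciszka, Kazimierz, Grzegorz, Agnieszka, Jolanta, Urszula) there are 6 shares of (1/2)/6 = 1/12 each.
Living: Franciszka, Kazimierz, Grzegorz, Jolanta, and Urszula — each takes 1/12.
Deceased: Agnieszka. That 1/12 share is carried to generation 3.
At generation 3 (Halina, Stanislawa, Ireneusz) there are 3 shares of (1/12)/3 = 1/36 each.
Living: Halina and Ireneusz — each takes 1/36.
Deceased: Stanislawa. That 1/36 share is carried to generation 4.
At generation 4 (Danuta, Waclaw) there are 2 shares of (1/36)/2 = 1/72 each.
Living: Danuta and Waclaw — each takes 1/72.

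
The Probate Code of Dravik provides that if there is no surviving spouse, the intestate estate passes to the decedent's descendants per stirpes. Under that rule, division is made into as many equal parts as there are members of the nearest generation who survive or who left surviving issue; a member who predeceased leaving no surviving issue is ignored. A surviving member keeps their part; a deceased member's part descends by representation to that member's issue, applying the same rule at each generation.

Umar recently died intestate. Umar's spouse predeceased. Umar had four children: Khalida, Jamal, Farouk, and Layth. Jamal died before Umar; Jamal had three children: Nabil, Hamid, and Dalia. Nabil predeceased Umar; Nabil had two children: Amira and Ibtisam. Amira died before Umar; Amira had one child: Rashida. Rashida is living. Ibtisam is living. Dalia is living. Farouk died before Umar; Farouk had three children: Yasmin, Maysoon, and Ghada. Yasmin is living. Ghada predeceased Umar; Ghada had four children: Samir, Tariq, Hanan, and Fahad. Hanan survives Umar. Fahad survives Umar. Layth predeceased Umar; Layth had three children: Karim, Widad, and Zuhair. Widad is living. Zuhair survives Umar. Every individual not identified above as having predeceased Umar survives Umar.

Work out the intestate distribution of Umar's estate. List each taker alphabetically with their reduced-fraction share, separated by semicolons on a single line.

There is no surviving spouse, so the entire estate passes to Umar's descendants per stirpes.
The estate is divided into 4 equal shares of 1/4 among Khalida, Jamal, Farouk, Layth.
Khalida is living and takes 1/4.
Jamal predeceased; the 1/4 allotted to Jamal's branch passes to Jamal's issue by representation.
The 1/4 is divided into 3 equal shares of 1/12 among Nabil, Hamid, Dalia.
Nabil predeceased; the 1/12 allotted to Nabil's branch passes to Nabil's issue by representation.
The 1/12 is divided into 2 equal shares of 1/24 among Amira, Ibtisam.
Amira predeceased; the 1/24 allotted to Amira's branch passes to Amira's issue by representation.
Rashida is the sole taker at this level and receives the full 1/24.
Ibtisam is living and takes 1/24.
Hamid is living and takes 1/12.
Dalia is living and takes 1/12.
Farouk predeceased; the 1/4 allotted to Farouk's branch passes to Farouk's issue by representation.
The 1/4 is divided into 3 equal shares of 1/12 among Yasmin, Maysoon, Ghada.
Yasmin is living and takes 1/12.
Maysoon is living and takes 1/12.
Ghada predeceased; the 1/12 allotted to Ghada's branch passes to Ghada's issue by representation.
The 1/12 is divided into 4 equal shares of 1/48 among Samir, Tariq, Hanan, Fahad.
Samir is living and takes 1/48.
Tariq is living and takes 1/48.
Hanan is living and takes 1/48.
Fahad is living and takes 1/48.
Layth predeceased; the 1/4 allotted to Layth's branch passes to Layth's issue by representation.
The 1/4 is divided into 3 equal shares of 1/12 among Karim, Widad, Zuhair.
Karim is living and takes 1/12.
Widad is living and takes 1/12.
Zuhair is living and takes 1/12.

Dalia 1/12; Fahad 1/48; Hamid 1/12; Hanan 1/48; Ibtisam 1/24; Karim 1/12; Khalida 1/4; Maysoon 1/12; Rashida 1/24; Samir 1/48; Tariq 1/48; Widad 1/12; Yasmin 1/12; Zuhair 1/12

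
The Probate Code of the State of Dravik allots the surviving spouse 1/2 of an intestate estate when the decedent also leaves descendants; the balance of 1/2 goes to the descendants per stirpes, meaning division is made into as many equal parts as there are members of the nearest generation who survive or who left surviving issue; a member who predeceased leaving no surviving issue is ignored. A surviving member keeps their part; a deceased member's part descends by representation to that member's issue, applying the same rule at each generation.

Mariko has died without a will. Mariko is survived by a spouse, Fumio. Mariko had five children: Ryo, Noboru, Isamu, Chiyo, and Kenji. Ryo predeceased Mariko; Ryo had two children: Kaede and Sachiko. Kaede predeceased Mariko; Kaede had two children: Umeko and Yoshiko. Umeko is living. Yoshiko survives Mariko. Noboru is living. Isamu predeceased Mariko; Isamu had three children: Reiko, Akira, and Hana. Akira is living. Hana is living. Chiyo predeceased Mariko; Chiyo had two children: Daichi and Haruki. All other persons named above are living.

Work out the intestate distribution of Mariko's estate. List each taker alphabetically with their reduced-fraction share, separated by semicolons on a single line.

Fumio, as surviving spouse, takes 1/2.
The remaining 1/2 passes to Mariko's descendants per stirpes.
The 1/2 is divided into 5 equal shares of 1/10 among Ryo, Noboru, Isamu, Chiyo, Kenji.
Ryo predeceased; the 1/10 allotted to Ryo's branch passes to Ryo's issue by representation.
The 1/10 is divided into 2 equal shares of 1/20 among Kaede, Sachiko.
Kaede predeceased; the 1/20 allotted to Kaede's branch passes to Kaede's issue by representation.
The 1/20 is divided into 2 equal shares of 1/40 among Umeko, Yoshiko.
Umeko is living and takes 1/40.
Yoshiko is living and takes 1/40.
Sachiko is living and takes 1/20.
Noboru is living and takes 1/10.
Isamu predeceased; the 1/10 allotted to Isamu's branch passes to Isamu's issue by representation.
The 1/10 is divided into 3 equal shares of 1/30 among Reiko, Akira, Hana.
Reiko is living and takes 1/30.
Akira is living and takes 1/30.
Hana is living and takes 1/30.
Chiyo predeceased; the 1/10 allotted to Chiyo's branch passes to Chiyo's issue by representation.
The 1/10 is divided into 2 equal shares of 1/20 among Daichi, Haruki.
Daichi is living and takes 1/20.
Haruki is living and takes 1/20.
Kenji is living and takes 1/10.

Akira 1/30; Daichi 1/20; Fumio 1/2; Hana 1/30; Haruki 1/20; Kenji 1/10; Noboru 1/10; Reiko 1/30; Sachiko 1/20; Umeko 1/40; Yoshiko 1/40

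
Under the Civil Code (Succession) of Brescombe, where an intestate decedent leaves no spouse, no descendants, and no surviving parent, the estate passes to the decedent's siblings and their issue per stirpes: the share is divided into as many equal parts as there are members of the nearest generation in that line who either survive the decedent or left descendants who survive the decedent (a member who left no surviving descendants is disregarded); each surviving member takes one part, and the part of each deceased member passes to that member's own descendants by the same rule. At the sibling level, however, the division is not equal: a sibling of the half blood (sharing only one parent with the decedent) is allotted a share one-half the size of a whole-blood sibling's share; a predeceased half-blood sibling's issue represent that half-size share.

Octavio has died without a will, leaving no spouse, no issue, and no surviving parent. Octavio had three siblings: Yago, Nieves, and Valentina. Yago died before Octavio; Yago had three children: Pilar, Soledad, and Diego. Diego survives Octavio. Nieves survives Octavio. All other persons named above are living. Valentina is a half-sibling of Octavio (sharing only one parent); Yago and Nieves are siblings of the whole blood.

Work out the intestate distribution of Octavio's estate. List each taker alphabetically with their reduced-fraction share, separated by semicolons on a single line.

No spouse, descendants, or parent survives, so the estate passes to Octavio's siblings per stirpes.
Half-blood siblings count for one-half the weight of whole-blood siblings at the initial division.
Dividing 1 in proportion to weights (total weight 5/2): Yago (weight 1) → 2/5; Nieves (weight 1) → 2/5; Valentina (weight 1/2) → 1/5.
Yago predeceased; the 2/5 allotted to Yago's branch passes to Yago's issue by representation.
The 2/5 is divided into 3 equal shares of 2/15 among Pilar, Soledad, Diego.
Pilar is living and takes 2/15.
Soledad is living and takes 2/15.
Diego is living and takes 2/15.
Nieves is living and takes 2/5.
Valentina is living and takes 1/5.

Diego 2/15; Nieves 2/5; Pilar 2/15; Soledad 2/15; Valentina 1/5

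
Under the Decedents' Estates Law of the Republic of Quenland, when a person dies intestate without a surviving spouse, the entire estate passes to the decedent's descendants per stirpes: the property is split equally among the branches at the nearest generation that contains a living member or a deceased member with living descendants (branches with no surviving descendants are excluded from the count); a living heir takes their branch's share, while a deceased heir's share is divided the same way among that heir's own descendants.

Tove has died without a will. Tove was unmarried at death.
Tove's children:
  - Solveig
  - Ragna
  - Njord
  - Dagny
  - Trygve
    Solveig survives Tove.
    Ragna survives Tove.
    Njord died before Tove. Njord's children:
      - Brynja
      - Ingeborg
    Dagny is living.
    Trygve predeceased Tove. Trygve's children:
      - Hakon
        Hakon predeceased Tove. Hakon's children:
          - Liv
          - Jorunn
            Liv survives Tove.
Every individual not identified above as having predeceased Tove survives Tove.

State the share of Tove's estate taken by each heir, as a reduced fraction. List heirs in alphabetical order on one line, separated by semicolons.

There is no surviving spouse, so the entire estate passes to Tove's descendants per stirpes.
The estate is divided into 5 equal shares of 1/5 among Solveig, Ragna, Njord, Dagny, Trygve.
Solveig is living and takes 1/5.
Ragna is living and takes 1/5.
Njord predeceased; the 1/5 allotted to Njord's branch passes to Njord's issue by representation.
The 1/5 is divided into 2 equal shares of 1/10 among Brynja, Ingeborg.
Brynja is living and takes 1/10.
Ingeborg is living and takes 1/10.
Dagny is living and takes 1/5.
Trygve predeceased; the 1/5 allotted to Trygve's branch passes to Trygve's issue by representation.
Hakon's line is the sole branch at this level, so the full 1/5 passes to Hakon's issue by representation.
The 1/5 is divided into 2 equal shares of 1/10 among Liv, Jorunn.
Liv is living and takes 1/10.
Jorunn is living and takes 1/10.

Brynja 1/10; Dagny 1/5; Ingeborg 1/10; Jorunn 1/10; Liv 1/10; Ragna 1/5; Solveig 1/5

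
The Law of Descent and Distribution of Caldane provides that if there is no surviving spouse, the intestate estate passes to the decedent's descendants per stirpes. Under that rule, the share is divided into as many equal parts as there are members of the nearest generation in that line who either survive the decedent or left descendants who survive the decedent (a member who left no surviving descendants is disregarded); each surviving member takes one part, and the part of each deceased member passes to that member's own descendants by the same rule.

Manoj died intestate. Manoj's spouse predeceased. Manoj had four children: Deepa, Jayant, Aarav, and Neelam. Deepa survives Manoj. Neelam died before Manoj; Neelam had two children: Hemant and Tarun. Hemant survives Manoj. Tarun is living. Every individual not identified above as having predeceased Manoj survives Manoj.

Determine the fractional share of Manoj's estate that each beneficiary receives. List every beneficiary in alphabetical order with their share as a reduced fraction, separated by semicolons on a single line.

Aarav 1/4; Deepa 1/4; Hemant 1/8; Jayant 1/4; Tarun 1/8

There is no surviving spouse, so the entire estate passes to Manoj's descendants per stirpes.
The estate is divided into 4 equal shares of 1/4 among Deepa, Jayant, Aarav, Neelam.
Deepa is living and takes 1/4.
Jayant is living and takes 1/4.
Aarav is living and takes 1/4.
Neelam predeceased; the 1/4 allotted to Neelam's branch passes to Neelam's issue by representation.
The 1/4 is divided into 2 equal shares of 1/8 among Hemant, Tarun.
Hemant is living and takes 1/8.
Tarun is living and takes 1/8.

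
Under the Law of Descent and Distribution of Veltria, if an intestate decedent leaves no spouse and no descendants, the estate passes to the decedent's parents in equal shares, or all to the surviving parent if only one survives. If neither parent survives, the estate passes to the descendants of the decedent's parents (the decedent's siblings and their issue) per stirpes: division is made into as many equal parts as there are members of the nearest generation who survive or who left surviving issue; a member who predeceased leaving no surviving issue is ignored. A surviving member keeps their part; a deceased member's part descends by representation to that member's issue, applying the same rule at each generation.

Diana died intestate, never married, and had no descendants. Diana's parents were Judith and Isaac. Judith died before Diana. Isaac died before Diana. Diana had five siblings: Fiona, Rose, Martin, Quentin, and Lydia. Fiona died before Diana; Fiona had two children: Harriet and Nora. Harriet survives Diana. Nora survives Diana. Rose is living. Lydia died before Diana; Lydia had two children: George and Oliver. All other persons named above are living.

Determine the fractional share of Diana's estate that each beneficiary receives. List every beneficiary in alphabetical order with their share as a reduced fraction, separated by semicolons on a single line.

George 1/10; Harriet 1/10; Martin 1/5; Nora 1/10; Oliver 1/10; Quentin 1/5; Rose 1/5

Neither parent survives and there are no descendants, so the estate passes to Diana's siblings and their issue per stirpes.
The estate is divided into 5 equal shares of 1/5 among Fiona, Rose, Martin, Quentin, Lydia.
Fiona predeceased; the 1/5 allotted to Fiona's branch passes to Fiona's issue by representation.
The 1/5 is divided into 2 equal shares of 1/10 among Harriet, Nora.
Harriet is living and takes 1/10.
Nora is living and takes 1/10.
Rose is living and takes 1/5.
Martin is living and takes 1/5.
Quentin is living and takes 1/5.
Lydia predeceased; the 1/5 allotted to Lydia's branch passes to Lydia's issue by representation.
The 1/5 is divided into 2 equal shares of 1/10 among George, Oliver.
George is living and takes 1/10.
Oliver is living and takes 1/10.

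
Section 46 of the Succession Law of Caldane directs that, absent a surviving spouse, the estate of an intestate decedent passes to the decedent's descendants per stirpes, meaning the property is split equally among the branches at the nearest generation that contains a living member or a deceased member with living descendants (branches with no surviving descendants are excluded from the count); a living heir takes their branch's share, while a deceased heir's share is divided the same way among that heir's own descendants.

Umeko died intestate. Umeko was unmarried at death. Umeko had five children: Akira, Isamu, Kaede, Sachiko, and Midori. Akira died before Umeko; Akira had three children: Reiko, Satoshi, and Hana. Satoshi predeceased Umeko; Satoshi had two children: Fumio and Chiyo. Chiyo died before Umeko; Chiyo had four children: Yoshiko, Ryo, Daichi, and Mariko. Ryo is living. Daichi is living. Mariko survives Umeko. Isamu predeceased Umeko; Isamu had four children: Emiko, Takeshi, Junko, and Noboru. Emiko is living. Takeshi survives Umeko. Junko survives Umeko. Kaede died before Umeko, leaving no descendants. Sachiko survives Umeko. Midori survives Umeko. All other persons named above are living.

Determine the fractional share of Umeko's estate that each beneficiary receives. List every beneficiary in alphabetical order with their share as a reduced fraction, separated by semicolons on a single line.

Daichi 1/96; Emiko 1/16; Fumio 1/24; Hana 1/12; Junko 1/16; Mariko 1/96; Midori 1/4; Noboru 1/16; Reiko 1/12; Ryo 1/96; Sachiko 1/4; Takeshi 1/16; Yoshiko 1/96

There is no surviving spouse, so the entire estate passes to Umeko's descendants per stirpes.
Kaede left no surviving issue, so that branch lapses and is disregarded.
The estate is divided into 4 equal shares of 1/4 among Akira, Isamu, Sachiko, Midori.
Akira predeceased; the 1/4 allotted to Akira's branch passes to Akira's issue by representation.
The 1/4 is divided into 3 equal shares of 1/12 among Reiko, Satoshi, Hana.
Reiko is living and takes 1/12.
Satoshi predeceased; the 1/12 allotted to Satoshi's branch passes to Satoshi's issue by representation.
The 1/12 is divided into 2 equal shares of 1/24 among Fumio, Chiyo.
Fumio is living and takes 1/24.
Chiyo predeceased; the 1/24 allotted to Chiyo's branch passes to Chiyo's issue by representation.
The 1/24 is divided into 4 equal shares of 1/96 among Yoshiko, Ryo, Daichi, Mariko.
Yoshiko is living and takes 1/96.
Ryo is living and takes 1/96.
Daichi is living and takes 1/96.
Mariko is living and takes 1/96.
Hana is living and takes 1/12.
Isamu predeceased; the 1/4 allotted to Isamu's branch passes to Isamu's issue by representation.
The 1/4 is divided into 4 equal shares of 1/16 among Emiko, Takeshi, Junko, Noboru.
Emiko is living and takes 1/16.
Takeshi is living and takes 1/16.
Junko is living and takes 1/16.
Noboru is living and takes 1/16.
Sachiko is living and takes 1/4.
Midori is living and takes 1/4.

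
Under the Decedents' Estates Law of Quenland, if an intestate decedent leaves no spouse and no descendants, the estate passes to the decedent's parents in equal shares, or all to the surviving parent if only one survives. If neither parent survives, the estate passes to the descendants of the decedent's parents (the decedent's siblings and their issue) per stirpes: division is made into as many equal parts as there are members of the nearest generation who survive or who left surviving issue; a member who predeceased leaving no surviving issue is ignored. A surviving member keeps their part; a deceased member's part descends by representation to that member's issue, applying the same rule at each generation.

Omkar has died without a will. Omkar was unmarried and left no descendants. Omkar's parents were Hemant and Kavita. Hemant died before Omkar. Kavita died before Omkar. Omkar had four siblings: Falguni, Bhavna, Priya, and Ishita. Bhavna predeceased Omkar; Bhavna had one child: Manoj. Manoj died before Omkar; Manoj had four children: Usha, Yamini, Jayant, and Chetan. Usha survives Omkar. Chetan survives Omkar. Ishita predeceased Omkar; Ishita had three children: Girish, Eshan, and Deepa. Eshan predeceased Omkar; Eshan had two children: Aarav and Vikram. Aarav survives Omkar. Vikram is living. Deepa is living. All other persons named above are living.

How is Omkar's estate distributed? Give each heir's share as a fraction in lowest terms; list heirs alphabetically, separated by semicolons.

Neither parent survives and there are no descendants, so the estate passes to Omkar's siblings and their issue per stirpes.
The estate is divided into 4 equal shares of 1/4 among Falguni, Bhavna, Priya, Ishita.
Falguni is living and takes 1/4.
Bhavna predeceased; the 1/4 allotted to Bhavna's branch passes to Bhavna's issue by representation.
Manoj's line is the sole branch at this level, so the full 1/4 passes to Manoj's issue by representation.
The 1/4 is divided into 4 equal shares of 1/16 among Usha, Yamini, Jayant, Chetan.
Usha is living and takes 1/16.
Yamini is living and takes 1/16.
Jayant is living and takes 1/16.
Chetan is living and takes 1/16.
Priya is living and takes 1/4.
Ishita predeceased; the 1/4 allotted to Ishita's branch passes to Ishita's issue by representation.
The 1/4 is divided into 3 equal shares of 1/12 among Girish, Eshan, Deepa.
Girish is living and takes 1/12.
Eshan predeceased; the 1/12 allotted to Eshan's branch passes to Eshan's issue by representation.
The 1/12 is divided into 2 equal shares of 1/24 among Aarav, Vikram.
Aarav is living and takes 1/24.
Vikram is living and takes 1/24.
Deepa is living and takes 1/12.

Aarav 1/24; Chetan 1/16; Deepa 1/12; Falguni 1/4; Girish 1/12; Jayant 1/16; Priya 1/4; Usha 1/16; Vikram 1/24; Yamini 1/16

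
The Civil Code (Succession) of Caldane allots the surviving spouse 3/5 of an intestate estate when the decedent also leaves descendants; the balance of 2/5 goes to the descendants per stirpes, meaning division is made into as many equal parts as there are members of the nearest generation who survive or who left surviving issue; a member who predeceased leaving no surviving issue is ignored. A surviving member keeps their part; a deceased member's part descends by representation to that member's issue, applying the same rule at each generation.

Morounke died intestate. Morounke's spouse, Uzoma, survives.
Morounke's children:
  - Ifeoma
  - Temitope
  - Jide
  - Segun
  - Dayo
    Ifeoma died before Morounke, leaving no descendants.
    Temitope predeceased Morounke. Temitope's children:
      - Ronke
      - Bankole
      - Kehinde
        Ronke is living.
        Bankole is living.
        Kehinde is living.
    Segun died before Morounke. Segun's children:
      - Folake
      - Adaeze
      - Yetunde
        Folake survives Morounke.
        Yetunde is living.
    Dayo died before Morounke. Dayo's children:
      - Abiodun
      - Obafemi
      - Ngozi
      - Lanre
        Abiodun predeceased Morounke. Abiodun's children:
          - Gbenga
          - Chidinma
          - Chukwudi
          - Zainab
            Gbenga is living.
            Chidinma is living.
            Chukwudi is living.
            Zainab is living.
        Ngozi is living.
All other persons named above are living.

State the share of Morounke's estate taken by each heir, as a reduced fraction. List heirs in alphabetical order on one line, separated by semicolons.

Uzoma, as surviving spouse, takes 3/5.
The remaining 2/5 passes to Morounke's descendants per stirpes.
Ifeoma left no surviving issue, so that branch lapses and is disregarded.
The 2/5 is divided into 4 equal shares of 1/10 among Temitope, Jide, Segun, Dayo.
Temitope predeceased; the 1/10 allotted to Temitope's branch passes to Temitope's issue by representation.
The 1/10 is divided into 3 equal shares of 1/30 among Ronke, Bankole, Kehinde.
Ronke is living and takes 1/30.
Bankole is living and takes 1/30.
Kehinde is living and takes 1/30.
Jide is living and takes 1/10.
Segun predeceased; the 1/10 allotted to Segun's branch passes to Segun's issue by representation.
The 1/10 is divided into 3 equal shares of 1/30 among Folake, Adaeze, Yetunde.
Folake is living and takes 1/30.
Adaeze is living and takes 1/30.
Yetunde is living and takes 1/30.
Dayo predeceased; the 1/10 allotted to Dayo's branch passes to Dayo's issue by representation.
The 1/10 is divided into 4 equal shares of 1/40 among Abiodun, Obafemi, Ngozi, Lanre.
Abiodun predeceased; the 1/40 allotted to Abiodun's branch passes to Abiodun's issue by representation.
The 1/40 is divided into 4 equal shares of 1/160 among Gbenga, Chidinma, Chukwudi, Zainab.
Gbenga is living and takes 1/160.
Chidinma is living and takes 1/160.
Chukwudi is living and takes 1/160.
Zainab is living and takes 1/160.
Obafemi is living and takes 1/40.
Ngozi is living and takes 1/40.
Lanre is living and takes 1/40.

Adaeze 1/30; Bankole 1/30; Chidinma 1/160; Chukwudi 1/160; Folake 1/30; Gbenga 1/160; Jide 1/10; Kehinde 1/30; Lanre 1/40; Ngozi 1/40; Obafemi 1/40; Ronke 1/30; Uzoma 3/5; Yetunde 1/30; Zainab 1/160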